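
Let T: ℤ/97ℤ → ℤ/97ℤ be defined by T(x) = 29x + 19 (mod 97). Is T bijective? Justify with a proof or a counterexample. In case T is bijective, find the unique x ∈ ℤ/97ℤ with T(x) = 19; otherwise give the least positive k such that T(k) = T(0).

If T(s) = T(t), then 29s ≡ 29t (mod 97). Because gcd(29, 97) = 1, we may cancel 29 to get s ≡ t (mod 97).
We now compute 29⁻¹ mod 97 explicitly. Euclid's algorithm: 97 = 3·29 + 10, 29 = 2·10 + 9, 10 = 1·9 + 1; back-substituting gives 1 = 87·29 − 26·97, so 29⁻¹ ≡ 87 (mod 97).
Then y ↦ 87(y − 19) is a two-sided inverse to T, so every y ∈ ℤ/97ℤ has a preimage.
Hence T is bijective.
Since T is bijective, we find T⁻¹(19): we need 29x ≡ 19 − 19 ≡ 0 (mod 97). Using 29⁻¹ = 87: x ≡ 87·0 = 0, so x = 0.
Check: T(0) = 29·0 + 19 = 19 ≡ 19 (mod 97).

0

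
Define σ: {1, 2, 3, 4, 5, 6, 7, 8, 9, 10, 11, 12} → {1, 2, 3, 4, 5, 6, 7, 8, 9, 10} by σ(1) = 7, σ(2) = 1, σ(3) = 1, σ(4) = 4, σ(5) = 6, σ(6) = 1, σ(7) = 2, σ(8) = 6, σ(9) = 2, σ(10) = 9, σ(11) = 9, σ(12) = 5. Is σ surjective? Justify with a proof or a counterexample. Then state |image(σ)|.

7

No element maps to 3, so σ is not surjective.
The image of σ is {1, 2, 4, 5, 6, 7, 9}, which has 7 elements.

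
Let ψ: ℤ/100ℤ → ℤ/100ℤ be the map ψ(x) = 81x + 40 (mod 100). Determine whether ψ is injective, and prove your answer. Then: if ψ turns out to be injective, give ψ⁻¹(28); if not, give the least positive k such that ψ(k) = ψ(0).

If ψ(a) = ψ(b), then 81a ≡ 81b (mod 100). Because gcd(81, 100) = 1, we may cancel 81 to get a ≡ b (mod 100).
Therefore ψ is injective.
We now compute 81⁻¹ mod 100 explicitly. Euclid's algorithm: 100 = 1·81 + 19, 81 = 4·19 + 5, 19 = 3·5 + 4, 5 = 1·4 + 1; back-substituting gives 1 = 21·81 − 17·100, so 81⁻¹ ≡ 21 (mod 100).
Since ψ is injective, we find ψ⁻¹(28): we need 81x ≡ 28 − 40 ≡ 88 (mod 100). Using 81⁻¹ = 21: x ≡ 21·88 = 1848 = 18·100 + 48, so x = 48.
Check: ψ(48) = 81·48 + 40 = 3928 = 39·100 + 28 ≡ 28 (mod 100).

48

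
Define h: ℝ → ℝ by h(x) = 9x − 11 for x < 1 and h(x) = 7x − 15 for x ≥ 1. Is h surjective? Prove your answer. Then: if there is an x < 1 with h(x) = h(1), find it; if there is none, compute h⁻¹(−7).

1/3

Both pieces are strictly increasing (slopes 9 and 7), so each is injective on its own interval.
The left piece maps (−∞, 1) onto (−∞, −2); the right piece maps [1, ∞) onto [−8, ∞).
The union (−∞, −2) ∪ [−8, ∞) covers ℝ, so h is surjective.
For the follow-up: the images overlap, so an x < 1 with h(x) = h(1) exists. h(1) = −8; solving 9x − 11 = −8 for x < 1 gives x = (−8 + 11)/9 = 1/3.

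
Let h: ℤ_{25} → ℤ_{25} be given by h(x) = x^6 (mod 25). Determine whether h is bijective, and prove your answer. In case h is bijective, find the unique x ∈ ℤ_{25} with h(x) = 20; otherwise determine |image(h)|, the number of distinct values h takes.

11

h(0) = 0^6 = 0.
h(5): Repeated squaring mod 25: 5^1 ≡ 5, 5^2 ≡ 5² = 25 ≡ 0, 5^4 ≡ 0² = 0. Since 6 = 4 + 2, 5^6 ≡ 0·0: 0·0 = 0. So 5^6 ≡ 0 (mod 25).
So h(0) = h(5) = 0 while 0 ≠ 5, so h is not injective, hence not bijective.
Since h is not bijective, we determine |image(h)|. Computing x^6 mod 25 for each x (by repeated squaring, reducing mod 25 at every step), the values h(0), h(1), …, h(24) are: 0, 1, 14, 4, 21, 0, 6, 24, 19, 16, 0, 11, 9, 9, 11, 0, 16, 19, 24, 6, 0, 21, 4, 14, 1.
The distinct values are {0, 1, 4, 6, 9, 11, 14, 16, 19, 21, 24}; there are 11 of them.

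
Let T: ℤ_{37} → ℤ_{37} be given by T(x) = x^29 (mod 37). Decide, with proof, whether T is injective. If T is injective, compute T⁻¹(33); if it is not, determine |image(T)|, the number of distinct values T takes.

Since 37 is prime, the nonzero elements of ℤ_{37} form a cyclic group of order 36.
As gcd(29, 36) = 1, raising to the 29th power is a bijection on this group: if a^29 ≡ b^29 then (ab^{−1})^29 = 1, and the only element of order dividing gcd(29, 36) = 1 is 1, so a = b.
With T(0) = 0 this makes T injective on all of ℤ_{37}, hence bijective (finite equal-size domain and codomain). In particular T is injective.
Since T is injective, we find the preimage of 33. The inverse of x ↦ x^29 on (ℤ_{37})^× is x ↦ x^5, because 29·5 = 145 = 4·36 + 1 ≡ 1 (mod 36) and x^{36} = 1 for x ≠ 0 (Fermat). So T⁻¹(33) = 33^5 mod 37.
Repeated squaring mod 37: 33^1 ≡ 33, 33^2 ≡ 33² = 1089 ≡ 16, 33^4 ≡ 16² = 256 ≡ 34. Since 5 = 4 + 1, 33^5 ≡ 34·33: 34·33 = 1122 ≡ 12. So 33^5 ≡ 12 (mod 37).
Hence T⁻¹(33) = 12.

12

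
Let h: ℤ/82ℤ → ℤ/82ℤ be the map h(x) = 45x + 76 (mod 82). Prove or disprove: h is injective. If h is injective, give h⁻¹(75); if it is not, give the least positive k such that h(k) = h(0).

51

Recall that injectivity means: for all x_1, x_2 in the domain, h(x_1) = h(x_2) implies x_1 = x_2.
Suppose h(x_1) = h(x_2) in ℤ/82ℤ. Then 45x_1 + 76 ≡ 45x_2 + 76 (mod 82), hence 45(x_1 − x_2) ≡ 0 (mod 82).
Since gcd(45, 82) = 1, 45 is invertible modulo 82, hence x_1 − x_2 ≡ 0 (mod 82), i.e. x_1 = x_2.
Therefore h is injective.
We now compute 45⁻¹ mod 82 explicitly. Euclid's algorithm: 82 = 1·45 + 37, 45 = 1·37 + 8, 37 = 4·8 + 5, 8 = 1·5 + 3, 5 = 1·3 + 2, 3 = 1·2 + 1; back-substituting gives 1 = 31·45 − 17·82, so 45⁻¹ ≡ 31 (mod 82).
Since h is injective, we find h⁻¹(75): we need 45x ≡ 75 − 76 ≡ 81 (mod 82). Using 45⁻¹ = 31: x ≡ 31·81 = 2511 = 30·82 + 51, so x = 51.
Check: h(51) = 45·51 + 76 = 2371 = 28·82 + 75 ≡ 75 (mod 82).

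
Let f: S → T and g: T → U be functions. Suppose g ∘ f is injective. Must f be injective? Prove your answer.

injective

Suppose f(s) = f(t). Applying g: (g ∘ f)(s) = (g ∘ f)(t). Since g ∘ f is injective, s = t. Thus f is injective.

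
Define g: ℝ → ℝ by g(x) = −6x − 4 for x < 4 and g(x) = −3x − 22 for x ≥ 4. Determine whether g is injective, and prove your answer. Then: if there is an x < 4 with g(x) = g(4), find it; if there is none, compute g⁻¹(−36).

14/3

Both pieces are strictly decreasing (slopes −6 and −3), so each is injective on its own interval.
The left piece maps (−∞, 4) onto (−28, ∞); the right piece maps [4, ∞) onto (−∞, −34].
These images are disjoint, so no value is attained by both pieces. So g is injective.
Because the two images are disjoint, no x < 4 has g(x) = g(4), so we compute g⁻¹(−36): −36 lies in (−∞, −34], so solve −3x − 22 = −36: x = (−36 + 22)/(−3) = 14/3.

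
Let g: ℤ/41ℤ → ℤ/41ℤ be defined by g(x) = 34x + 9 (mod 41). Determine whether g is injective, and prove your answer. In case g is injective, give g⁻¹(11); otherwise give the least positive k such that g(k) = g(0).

If g(s) = g(t), then 34s ≡ 34t (mod 41). Because gcd(34, 41) = 1, we may cancel 34 to get s ≡ t (mod 41).
Thus g is injective.
We now compute 34⁻¹ mod 41 explicitly. Euclid's algorithm: 41 = 1·34 + 7, 34 = 4·7 + 6, 7 = 1·6 + 1; back-substituting gives 1 = 35·34 − 29·41, so 34⁻¹ ≡ 35 (mod 41).
Since g is injective, we compute g⁻¹(11): solve 34x + 9 ≡ 11 (mod 41), i.e. 34x ≡ 2 (mod 41).
Multiplying by 34⁻¹ = 35 gives x ≡ 35·2 = 70 = 1·41 + 29 ≡ 29 (mod 41).
Check: g(29) = 34·29 + 9 = 995 = 24·41 + 11 ≡ 11 (mod 41).

29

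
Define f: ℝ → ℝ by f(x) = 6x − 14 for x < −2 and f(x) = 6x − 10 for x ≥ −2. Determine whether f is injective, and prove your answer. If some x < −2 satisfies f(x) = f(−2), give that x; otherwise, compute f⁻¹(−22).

-2

Both pieces are strictly increasing (slopes 6 and 6), so each is injective on its own interval.
The left piece maps (−∞, −2) onto (−∞, −26); the right piece maps [−2, ∞) onto [−22, ∞).
These images are disjoint, so no value is attained by both pieces. Thus f is injective.
Because the two images are disjoint, no x < −2 has f(x) = f(−2), so we compute f⁻¹(−22): −22 lies in [−22, ∞), so solve 6x − 10 = −22: x = (−22 + 10)/6 = −2.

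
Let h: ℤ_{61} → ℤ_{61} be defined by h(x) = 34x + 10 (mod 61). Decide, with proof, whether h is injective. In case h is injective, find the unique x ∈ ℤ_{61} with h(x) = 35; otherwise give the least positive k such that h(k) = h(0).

Recall: h is injective when h(u) = h(v) forces u = v.
If h(u) = h(v), then 34u ≡ 34v (mod 61). Because gcd(34, 61) = 1, we may cancel 34 to get u ≡ v (mod 61).
Therefore h is injective.
We now compute 34⁻¹ mod 61 explicitly. Euclid's algorithm: 61 = 1·34 + 27, 34 = 1·27 + 7, 27 = 3·7 + 6, 7 = 1·6 + 1; back-substituting gives 1 = 9·34 − 5·61, so 34⁻¹ ≡ 9 (mod 61).
Since h is injective, we compute h⁻¹(35): solve 34x + 10 ≡ 35 (mod 61), i.e. 34x ≡ 25 (mod 61).
Multiplying by 34⁻¹ = 9 gives x ≡ 9·25 = 225 = 3·61 + 42 ≡ 42 (mod 61).
Check: h(42) = 34·42 + 10 = 1438 = 23·61 + 35 ≡ 35 (mod 61).

42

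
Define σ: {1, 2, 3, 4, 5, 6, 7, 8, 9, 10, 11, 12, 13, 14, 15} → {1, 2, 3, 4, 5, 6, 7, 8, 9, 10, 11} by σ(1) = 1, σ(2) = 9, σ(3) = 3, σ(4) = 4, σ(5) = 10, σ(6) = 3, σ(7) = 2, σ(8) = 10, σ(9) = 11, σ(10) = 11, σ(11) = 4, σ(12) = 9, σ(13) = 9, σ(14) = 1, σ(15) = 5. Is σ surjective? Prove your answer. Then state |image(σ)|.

8

No element maps to 6, so σ is not surjective.
The image of σ is {1, 2, 3, 4, 5, 9, 10, 11}, which has 8 elements.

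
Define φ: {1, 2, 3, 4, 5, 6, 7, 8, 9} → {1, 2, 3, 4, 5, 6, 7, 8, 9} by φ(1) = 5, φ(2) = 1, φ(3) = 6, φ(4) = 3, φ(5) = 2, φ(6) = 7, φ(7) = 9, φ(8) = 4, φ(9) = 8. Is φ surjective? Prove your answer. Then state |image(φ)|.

Every element of the codomain has a preimage: 1 = φ(2), 2 = φ(5), 3 = φ(4), 4 = φ(8), 5 = φ(1), 6 = φ(3), 7 = φ(6), 8 = φ(9), 9 = φ(7).
Hence φ is surjective.
The image of φ is {1, 2, 3, 4, 5, 6, 7, 8, 9}, which has 9 elements.

9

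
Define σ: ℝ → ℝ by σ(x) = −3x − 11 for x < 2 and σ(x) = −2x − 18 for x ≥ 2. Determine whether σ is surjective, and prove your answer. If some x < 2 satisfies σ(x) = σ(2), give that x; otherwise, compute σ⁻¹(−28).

Both pieces are strictly decreasing (slopes −3 and −2), so each is injective on its own interval.
The left piece maps (−∞, 2) onto (−17, ∞); the right piece maps [2, ∞) onto (−∞, −22].
The union (−17, ∞) ∪ (−∞, −22] omits the interval between −17 and −22; in particular −17 has no preimage. So σ is not surjective.
Because the two images are disjoint, no x < 2 has σ(x) = σ(2), so we compute σ⁻¹(−28): −28 lies in (−∞, −22], so solve −2x − 18 = −28: x = (−28 + 18)/(−2) = 5.

5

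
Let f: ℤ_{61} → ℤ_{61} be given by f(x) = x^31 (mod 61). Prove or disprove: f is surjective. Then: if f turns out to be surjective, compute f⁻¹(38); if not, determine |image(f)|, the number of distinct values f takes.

Since 61 is prime, the nonzero elements of ℤ_{61} form a cyclic group of order 60.
As gcd(31, 60) = 1, raising to the 31st power is a bijection on this group: if x_1^31 ≡ x_2^31 then (x_1x_2^{−1})^31 = 1, and the only element of order dividing gcd(31, 60) = 1 is 1, so x_1 = x_2.
With f(0) = 0 this makes f injective on all of ℤ_{61}, hence bijective (finite equal-size domain and codomain). In particular f is surjective.
Since f is surjective, we find the preimage of 38. The inverse of x ↦ x^31 on (ℤ_{61})^× is x ↦ x^31, because 31·31 = 961 = 16·60 + 1 ≡ 1 (mod 60) and x^{60} = 1 for x ≠ 0 (Fermat). So f⁻¹(38) = 38^31 mod 61.
Repeated squaring mod 61: 38^1 ≡ 38, 38^2 ≡ 38² = 1444 ≡ 41, 38^4 ≡ 41² = 1681 ≡ 34, 38^8 ≡ 34² = 1156 ≡ 58, 38^16 ≡ 58² = 3364 ≡ 9. Since 31 = 16 + 8 + 4 + 2 + 1, 38^31 ≡ 9·58·34·41·38: 9·58 = 522 ≡ 34, then 34·34 = 1156 ≡ 58, then 58·41 = 2378 ≡ 60, then 60·38 = 2280 ≡ 23. So 38^31 ≡ 23 (mod 61).
Hence f⁻¹(38) = 23.

23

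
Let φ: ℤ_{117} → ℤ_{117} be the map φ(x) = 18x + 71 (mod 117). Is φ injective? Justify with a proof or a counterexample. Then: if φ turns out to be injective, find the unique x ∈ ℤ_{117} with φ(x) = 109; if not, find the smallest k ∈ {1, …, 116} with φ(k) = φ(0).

13

We have gcd(18, 117) = 9 > 1. Taking a = 0 and b = 13: φ(0) = 71 and φ(13) = 18·13 + 71 = 305 ≡ 71 (mod 117).
So φ(0) = φ(13) while 0 ≠ 13, therefore φ is not injective.
Since φ is not injective, we find the least positive k with φ(k) = φ(0): this means 18k ≡ 0 (mod 117), i.e. 117 ∣ 18k. Since gcd(18, 117) = 9, dividing through by 9 this holds exactly when 13 ∣ 2k, and as gcd(2, 13) = 1, exactly when 13 ∣ k.
The smallest positive such k is 13.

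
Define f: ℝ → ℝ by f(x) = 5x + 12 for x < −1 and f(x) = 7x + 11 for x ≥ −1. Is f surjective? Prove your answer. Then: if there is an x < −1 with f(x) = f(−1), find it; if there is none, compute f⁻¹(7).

Both pieces are strictly increasing (slopes 5 and 7), so each is injective on its own interval.
The left piece maps (−∞, −1) onto (−∞, 7); the right piece maps [−1, ∞) onto [4, ∞).
The union (−∞, 7) ∪ [4, ∞) covers ℝ, so f is surjective.
For the follow-up: the images overlap, so an x < −1 with f(x) = f(−1) exists. f(−1) = 4; solving 5x + 12 = 4 for x < −1 gives x = (4 − 12)/5 = −8/5.

-8/5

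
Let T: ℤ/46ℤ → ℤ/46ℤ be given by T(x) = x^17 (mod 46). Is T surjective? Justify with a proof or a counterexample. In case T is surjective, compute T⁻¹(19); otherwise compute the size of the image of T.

Computing x^17 mod 46 for each x (by repeated squaring, reducing mod 46 at every step), the values T(0), T(1), …, T(45) are: 0, 1, 18, 39, 2, 15, 12, 19, 36, 3, 40, 37, 32, 29, 20, 33, 4, 11, 8, 21, 30, 5, 22, 23, 24, 41, 16, 25, 38, 35, 42, 13, 26, 17, 14, 9, 6, 43, 10, 27, 34, 31, 44, 7, 28, 45.
Every element of ℤ/46ℤ appears exactly once in this list, so T is a bijection, and in particular surjective.
Since T is surjective, we read off the preimage of 19 from the same table: T(7) = 19, so T⁻¹(19) = 7.

7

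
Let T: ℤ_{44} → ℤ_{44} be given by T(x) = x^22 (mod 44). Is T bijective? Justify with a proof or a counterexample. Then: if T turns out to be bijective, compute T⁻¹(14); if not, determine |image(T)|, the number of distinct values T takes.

T(10): Repeated squaring mod 44: 10^1 ≡ 10, 10^2 ≡ 10² = 100 ≡ 12, 10^4 ≡ 12² = 144 ≡ 12, 10^8 ≡ 12² = 144 ≡ 12, 10^16 ≡ 12² = 144 ≡ 12. Since 22 = 16 + 4 + 2, 10^22 ≡ 12·12·12: 12·12 = 144 ≡ 12, then 12·12 = 144 ≡ 12. So 10^22 ≡ 12 (mod 44).
T(12): Repeated squaring mod 44: 12^1 ≡ 12, 12^2 ≡ 12² = 144 ≡ 12, 12^4 ≡ 12² = 144 ≡ 12, 12^8 ≡ 12² = 144 ≡ 12, 12^16 ≡ 12² = 144 ≡ 12. Since 22 = 16 + 4 + 2, 12^22 ≡ 12·12·12: 12·12 = 144 ≡ 12, then 12·12 = 144 ≡ 12. So 12^22 ≡ 12 (mod 44).
So T(10) = T(12) = 12 while 10 ≠ 12, so T is not injective, hence not bijective.
Since T is not bijective, we determine |image(T)|. Computing x^22 mod 44 for each x (by repeated squaring, reducing mod 44 at every step), the values T(0), T(1), …, T(43) are: 0, 1, 4, 9, 16, 25, 36, 5, 20, 37, 12, 33, 12, 37, 20, 5, 36, 25, 16, 9, 4, 1, 0, 1, 4, 9, 16, 25, 36, 5, 20, 37, 12, 33, 12, 37, 20, 5, 36, 25, 16, 9, 4, 1.
The distinct values are {0, 1, 4, 5, 9, 12, 16, 20, 25, 33, 36, 37}; there are 12 of them.

12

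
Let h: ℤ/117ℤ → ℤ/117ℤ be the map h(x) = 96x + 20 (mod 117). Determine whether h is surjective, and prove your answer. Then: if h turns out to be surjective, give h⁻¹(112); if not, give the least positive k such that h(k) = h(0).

By definition, h is surjective if every y in the codomain equals h(x) for some x in the domain.
Since gcd(96, 117) = 3, we have 96x ≡ 0 (mod 3) for all x, so h(x) ≡ 2 (mod 3).
But 0 ≢ 2 (mod 3), so 0 ∈ ℤ/117ℤ has no preimage. So h is not surjective.
Since h is not surjective, we find the least positive k with h(k) = h(0): this means 96k ≡ 0 (mod 117), i.e. 117 ∣ 96k. Since gcd(96, 117) = 3, dividing through by 3 this holds exactly when 39 ∣ 32k, and as gcd(32, 39) = 1, exactly when 39 ∣ k.
The smallest positive such k is 39.

39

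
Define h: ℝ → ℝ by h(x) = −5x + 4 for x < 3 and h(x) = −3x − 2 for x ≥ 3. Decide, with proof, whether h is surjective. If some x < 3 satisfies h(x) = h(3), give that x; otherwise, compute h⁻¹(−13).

11/3

Both pieces are strictly decreasing (slopes −5 and −3), so each is injective on its own interval.
The left piece maps (−∞, 3) onto (−11, ∞); the right piece maps [3, ∞) onto (−∞, −11].
These images together cover ℝ, so h is surjective.
Because the two images are disjoint, no x < 3 has h(x) = h(3), so we compute h⁻¹(−13): −13 lies in (−∞, −11], so solve −3x − 2 = −13: x = (−13 + 2)/(−3) = 11/3.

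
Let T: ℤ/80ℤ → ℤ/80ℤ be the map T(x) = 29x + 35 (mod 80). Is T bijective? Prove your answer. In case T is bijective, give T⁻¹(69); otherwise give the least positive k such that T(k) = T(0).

Suppose T(s) = T(t) in ℤ/80ℤ. Then 29s + 35 ≡ 29t + 35 (mod 80), hence 29(s − t) ≡ 0 (mod 80).
Since gcd(29, 80) = 1, 29 is invertible modulo 80, therefore s − t ≡ 0 (mod 80), i.e. s = t.
We now compute 29⁻¹ mod 80 explicitly. Euclid's algorithm: 80 = 2·29 + 22, 29 = 1·22 + 7, 22 = 3·7 + 1; back-substituting gives 1 = 69·29 − 25·80, so 29⁻¹ ≡ 69 (mod 80).
Then y ↦ 69(y − 35) is a two-sided inverse to T, so every y ∈ ℤ/80ℤ has a preimage.
Hence T is bijective.
Since T is bijective, we find T⁻¹(69): we need 29x ≡ 69 − 35 ≡ 34 (mod 80). Using 29⁻¹ = 69: x ≡ 69·34 = 2346 = 29·80 + 26, so x = 26.
Check: T(26) = 29·26 + 35 = 789 = 9·80 + 69 ≡ 69 (mod 80).

26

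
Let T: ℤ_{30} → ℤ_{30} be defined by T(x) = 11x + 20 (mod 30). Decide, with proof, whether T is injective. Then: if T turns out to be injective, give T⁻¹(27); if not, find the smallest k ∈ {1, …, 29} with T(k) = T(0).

By definition, T is injective if T(a) = T(b) implies a = b.
Suppose T(a) = T(b) in ℤ_{30}. Then 11a + 20 ≡ 11b + 20 (mod 30), hence 11(a − b) ≡ 0 (mod 30).
Since gcd(11, 30) = 1, 11 is invertible modulo 30, thus a − b ≡ 0 (mod 30), i.e. a = b.
So T is injective.
We now compute 11⁻¹ mod 30 explicitly. Euclid's algorithm: 30 = 2·11 + 8, 11 = 1·8 + 3, 8 = 2·3 + 2, 3 = 1·2 + 1; back-substituting gives 1 = 11·11 − 4·30, so 11⁻¹ ≡ 11 (mod 30).
Since T is injective, we find T⁻¹(27): we need 11x ≡ 27 − 20 ≡ 7 (mod 30). Using 11⁻¹ = 11: x ≡ 11·7 = 77 = 2·30 + 17, so x = 17.
Check: T(17) = 11·17 + 20 = 207 = 6·30 + 27 ≡ 27 (mod 30).

17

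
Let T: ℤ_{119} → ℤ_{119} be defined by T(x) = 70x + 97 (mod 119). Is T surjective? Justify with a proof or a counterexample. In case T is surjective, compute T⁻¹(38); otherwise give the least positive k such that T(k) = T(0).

17

Since gcd(70, 119) = 7, we have 70x ≡ 0 (mod 7) for all x, so T(x) ≡ 6 (mod 7).
But 0 ≢ 6 (mod 7), so 0 ∈ ℤ_{119} has no preimage. Hence T is not surjective.
Since T is not surjective, we find the least positive k with T(k) = T(0): this means 70k ≡ 0 (mod 119), i.e. 119 ∣ 70k. Since gcd(70, 119) = 7, dividing through by 7 this holds exactly when 17 ∣ 10k, and as gcd(10, 17) = 1, exactly when 17 ∣ k.
The smallest positive such k is 17.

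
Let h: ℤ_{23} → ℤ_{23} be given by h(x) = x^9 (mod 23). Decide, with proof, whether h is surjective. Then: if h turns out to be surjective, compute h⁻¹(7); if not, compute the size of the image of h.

Since 23 is prime, the nonzero elements of ℤ_{23} form a cyclic group of order 22.
As gcd(9, 22) = 1, raising to the 9th power is a bijection on this group: if x_1^9 ≡ x_2^9 then (x_1x_2^{−1})^9 = 1, and the only element of order dividing gcd(9, 22) = 1 is 1, so x_1 = x_2.
With h(0) = 0 this makes h injective on all of ℤ_{23}, hence bijective (finite equal-size domain and codomain). In particular h is surjective.
Since h is surjective, we find the preimage of 7. The inverse of x ↦ x^9 on (ℤ_{23})^× is x ↦ x^5, because 9·5 = 45 = 2·22 + 1 ≡ 1 (mod 22) and x^{22} = 1 for x ≠ 0 (Fermat). So h⁻¹(7) = 7^5 mod 23.
Repeated squaring mod 23: 7^1 ≡ 7, 7^2 ≡ 7² = 49 ≡ 3, 7^4 ≡ 3² = 9. Since 5 = 4 + 1, 7^5 ≡ 9·7: 9·7 = 63 ≡ 17. So 7^5 ≡ 17 (mod 23).
Hence h⁻¹(7) = 17.

17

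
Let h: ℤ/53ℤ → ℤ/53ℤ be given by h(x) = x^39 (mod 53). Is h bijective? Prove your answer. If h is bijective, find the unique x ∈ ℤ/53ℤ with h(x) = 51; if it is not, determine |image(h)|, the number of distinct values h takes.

5

h(2): Repeated squaring mod 53: 2^1 ≡ 2, 2^2 ≡ 2² = 4, 2^4 ≡ 4² = 16, 2^8 ≡ 16² = 256 ≡ 44, 2^16 ≡ 44² = 1936 ≡ 28, 2^32 ≡ 28² = 784 ≡ 42. Since 39 = 32 + 4 + 2 + 1, 2^39 ≡ 42·16·4·2: 42·16 = 672 ≡ 36, then 36·4 = 144 ≡ 38, then 38·2 = 76 ≡ 23. So 2^39 ≡ 23 (mod 53).
h(3): Repeated squaring mod 53: 3^1 ≡ 3, 3^2 ≡ 3² = 9, 3^4 ≡ 9² = 81 ≡ 28, 3^8 ≡ 28² = 784 ≡ 42, 3^16 ≡ 42² = 1764 ≡ 15, 3^32 ≡ 15² = 225 ≡ 13. Since 39 = 32 + 4 + 2 + 1, 3^39 ≡ 13·28·9·3: 13·28 = 364 ≡ 46, then 46·9 = 414 ≡ 43, then 43·3 = 129 ≡ 23. So 3^39 ≡ 23 (mod 53).
So h(2) = h(3) = 23 while 2 ≠ 3, thus h is not injective, hence not bijective.
Since h is not bijective, we determine |image(h)|. Computing x^39 mod 53 for each x (by repeated squaring, reducing mod 53 at every step), the values h(0), h(1), …, h(52) are: 0, 1, 23, 23, 52, 30, 52, 52, 30, 52, 1, 52, 30, 1, 30, 1, 1, 52, 30, 23, 23, 30, 30, 30, 1, 52, 23, 30, 1, 52, 23, 23, 23, 30, 30, 23, 1, 52, 52, 23, 52, 23, 1, 52, 1, 23, 1, 1, 23, 1, 30, 30, 52.
The distinct values are {0, 1, 23, 30, 52}; there are 5 of them.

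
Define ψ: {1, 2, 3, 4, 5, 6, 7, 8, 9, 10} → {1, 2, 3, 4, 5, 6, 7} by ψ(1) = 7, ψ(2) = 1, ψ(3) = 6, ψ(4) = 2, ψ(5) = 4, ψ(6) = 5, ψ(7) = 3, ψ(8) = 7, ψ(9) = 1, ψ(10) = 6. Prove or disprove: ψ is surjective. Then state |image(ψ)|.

Every element of the codomain has a preimage: 1 = ψ(2), 2 = ψ(4), 3 = ψ(7), 4 = ψ(5), 5 = ψ(6), 6 = ψ(3), 7 = ψ(1).
Thus ψ is surjective.
The image of ψ is {1, 2, 3, 4, 5, 6, 7}, which has 7 elements.

7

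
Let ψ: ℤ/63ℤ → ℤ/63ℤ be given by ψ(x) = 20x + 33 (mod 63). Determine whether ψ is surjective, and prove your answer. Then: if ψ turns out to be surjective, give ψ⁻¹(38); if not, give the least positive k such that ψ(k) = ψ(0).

16

By definition, surjectivity means every element of the codomain has a preimage under ψ.
Since gcd(20, 63) = 1, 20 is invertible modulo 63. Euclid's algorithm: 63 = 3·20 + 3, 20 = 6·3 + 2, 3 = 1·2 + 1; back-substituting gives 1 = 41·20 − 13·63, so 20⁻¹ ≡ 41 (mod 63).
For any y ∈ ℤ/63ℤ, x = 41(y − 33) mod 63 satisfies ψ(x) = 20·41(y − 33) + 33 ≡ y (since 20·41 ≡ 1 mod 63). So every y has a preimage.
So ψ is surjective.
Since ψ is surjective, we find ψ⁻¹(38): we need 20x ≡ 38 − 33 ≡ 5 (mod 63). Using 20⁻¹ = 41: x ≡ 41·5 = 205 = 3·63 + 16, so x = 16.
Check: ψ(16) = 20·16 + 33 = 353 = 5·63 + 38 ≡ 38 (mod 63).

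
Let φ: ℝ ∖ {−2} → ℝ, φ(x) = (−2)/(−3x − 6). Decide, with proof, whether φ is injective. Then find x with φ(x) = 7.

-40/21

Suppose φ(s) = φ(t). Cross-multiplying: (−2)(−3t − 6) = (−2)(−3s − 6).
Expanding both sides and cancelling the symmetric terms leaves −6·(s − t) = 0. Since −6 ≠ 0, s = t. Therefore φ is injective.
Solving φ(x) = 7: cross-multiplying gives −2 = 7(−3x − 6), which rearranges to 21x = −40, so x = −40/21.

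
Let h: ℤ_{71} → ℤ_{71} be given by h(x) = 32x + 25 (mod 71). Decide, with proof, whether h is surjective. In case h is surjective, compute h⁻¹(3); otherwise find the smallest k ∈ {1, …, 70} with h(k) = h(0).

57

Since gcd(32, 71) = 1, 32 is invertible modulo 71. Euclid's algorithm: 71 = 2·32 + 7, 32 = 4·7 + 4, 7 = 1·4 + 3, 4 = 1·3 + 1; back-substituting gives 1 = 20·32 − 9·71, so 32⁻¹ ≡ 20 (mod 71).
For any y ∈ ℤ_{71}, x = 20(y − 25) mod 71 satisfies h(x) = 32·20(y − 25) + 25 ≡ y (since 32·20 ≡ 1 mod 71). So every y has a preimage.
Thus h is surjective.
Since h is surjective, we find h⁻¹(3): we need 32x ≡ 3 − 25 ≡ 49 (mod 71). Using 32⁻¹ = 20: x ≡ 20·49 = 980 = 13·71 + 57, so x = 57.
Check: h(57) = 32·57 + 25 = 1849 = 26·71 + 3 ≡ 3 (mod 71).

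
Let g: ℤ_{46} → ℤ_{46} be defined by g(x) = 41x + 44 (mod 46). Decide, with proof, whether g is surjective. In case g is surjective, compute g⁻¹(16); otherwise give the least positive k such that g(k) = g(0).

24

Since gcd(41, 46) = 1, 41 is invertible modulo 46. Euclid's algorithm: 46 = 1·41 + 5, 41 = 8·5 + 1; back-substituting gives 1 = 9·41 − 8·46, so 41⁻¹ ≡ 9 (mod 46).
For any y ∈ ℤ_{46}, x = 9(y − 44) mod 46 satisfies g(x) = 41·9(y − 44) + 44 ≡ y (since 41·9 ≡ 1 mod 46). So every y has a preimage.
Thus g is surjective.
Since g is surjective, we compute g⁻¹(16): solve 41x + 44 ≡ 16 (mod 46), i.e. 41x ≡ 18 (mod 46).
Multiplying by 41⁻¹ = 9 gives x ≡ 9·18 = 162 = 3·46 + 24 ≡ 24 (mod 46).
Check: g(24) = 41·24 + 44 = 1028 = 22·46 + 16 ≡ 16 (mod 46).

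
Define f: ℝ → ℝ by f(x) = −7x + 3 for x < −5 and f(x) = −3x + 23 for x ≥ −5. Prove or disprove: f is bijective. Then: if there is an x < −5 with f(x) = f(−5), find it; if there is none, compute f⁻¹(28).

-5/3

Both pieces are strictly decreasing (slopes −7 and −3), so each is injective on its own interval.
The left piece maps (−∞, −5) onto (38, ∞); the right piece maps [−5, ∞) onto (−∞, 38].
Since 38 = 38, the images partition ℝ: f is injective and surjective, hence bijective.
Because the two images are disjoint, no x < −5 has f(x) = f(−5), so we compute f⁻¹(28): 28 lies in (−∞, 38], so solve −3x + 23 = 28: x = (28 − 23)/(−3) = −5/3.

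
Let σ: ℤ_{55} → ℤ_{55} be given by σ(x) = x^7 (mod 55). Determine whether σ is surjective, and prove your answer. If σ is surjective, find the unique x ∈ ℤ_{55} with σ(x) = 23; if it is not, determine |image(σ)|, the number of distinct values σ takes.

Computing x^7 mod 55 for each x (by repeated squaring, reducing mod 55 at every step), the values σ(0), σ(1), …, σ(54) are: 0, 1, 18, 42, 49, 25, 41, 28, 2, 4, 10, 11, 23, 7, 9, 5, 36, 8, 17, 24, 15, 21, 33, 12, 29, 20, 16, 3, 52, 39, 35, 26, 43, 22, 34, 40, 31, 38, 47, 19, 50, 46, 48, 32, 44, 45, 51, 53, 27, 14, 30, 6, 13, 37, 54.
Every element of ℤ_{55} appears exactly once in this list, so σ is a bijection, and in particular surjective.
Since σ is surjective, we read off the preimage of 23 from the same table: σ(12) = 23, so σ⁻¹(23) = 12.

12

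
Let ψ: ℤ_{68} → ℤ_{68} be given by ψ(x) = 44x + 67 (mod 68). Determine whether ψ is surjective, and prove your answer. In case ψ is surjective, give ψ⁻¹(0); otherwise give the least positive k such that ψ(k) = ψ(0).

17

Recall: surjectivity means every element of the codomain has a preimage under ψ.
Since gcd(44, 68) = 4, we have 44x ≡ 0 (mod 4) for all x, so ψ(x) ≡ 3 (mod 4).
But 0 ≢ 3 (mod 4), so 0 ∈ ℤ_{68} has no preimage. Thus ψ is not surjective.
Since ψ is not surjective, we find the least positive k with ψ(k) = ψ(0): this means 44k ≡ 0 (mod 68), i.e. 68 ∣ 44k. Since gcd(44, 68) = 4, dividing through by 4 this holds exactly when 17 ∣ 11k, and as gcd(11, 17) = 1, exactly when 17 ∣ k.
The smallest positive such k is 17.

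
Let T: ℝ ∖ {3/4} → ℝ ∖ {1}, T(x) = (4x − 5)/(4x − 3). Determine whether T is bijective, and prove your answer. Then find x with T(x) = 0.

5/4

Suppose T(a) = T(b). Cross-multiplying: (4a − 5)(4b − 3) = (4b − 5)(4a − 3).
Expanding both sides and cancelling the symmetric terms leaves 8·(a − b) = 0. Since 8 ≠ 0, a = b. Hence T is injective.
For any y ≠ 1, solving y(4x − 3) = 4x − 5 for x gives a well-defined x ≠ 3/4. So T is surjective.
So T is bijective.
Solving T(x) = 0: cross-multiplying gives 4x − 5 = 0(4x − 3), which rearranges to 4x = 5, so x = 5/4.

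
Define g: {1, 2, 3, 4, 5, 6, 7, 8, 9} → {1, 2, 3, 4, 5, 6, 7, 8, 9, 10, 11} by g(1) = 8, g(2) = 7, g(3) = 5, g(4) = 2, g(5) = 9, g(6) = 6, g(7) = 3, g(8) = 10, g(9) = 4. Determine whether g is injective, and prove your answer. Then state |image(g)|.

The values g(1), …, g(9) are 8, 7, 5, 2, 9, 6, 3, 10, 4 — all distinct.
So g(a) = g(b) only when a = b, and g is injective.
The image of g is {2, 3, 4, 5, 6, 7, 8, 9, 10}, which has 9 elements.

9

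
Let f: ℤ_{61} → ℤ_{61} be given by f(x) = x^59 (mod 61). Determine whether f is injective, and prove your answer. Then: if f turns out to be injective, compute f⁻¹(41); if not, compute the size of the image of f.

3

Since 61 is prime, the nonzero elements of ℤ_{61} form a cyclic group of order 60.
As gcd(59, 60) = 1, raising to the 59th power is a bijection on this group: if u^59 ≡ v^59 then (uv^{−1})^59 = 1, and the only element of order dividing gcd(59, 60) = 1 is 1, so u = v.
With f(0) = 0 this makes f injective on all of ℤ_{61}, hence bijective (finite equal-size domain and codomain). In particular f is injective.
Since f is injective, we find the preimage of 41. The inverse of x ↦ x^59 on (ℤ_{61})^× is x ↦ x^59, because 59·59 = 3481 = 58·60 + 1 ≡ 1 (mod 60) and x^{60} = 1 for x ≠ 0 (Fermat). So f⁻¹(41) = 41^59 mod 61.
Repeated squaring mod 61: 41^1 ≡ 41, 41^2 ≡ 41² = 1681 ≡ 34, 41^4 ≡ 34² = 1156 ≡ 58, 41^8 ≡ 58² = 3364 ≡ 9, 41^16 ≡ 9² = 81 ≡ 20, 41^32 ≡ 20² = 400 ≡ 34. Since 59 = 32 + 16 + 8 + 2 + 1, 41^59 ≡ 34·20·9·34·41: 34·20 = 680 ≡ 9, then 9·9 = 81 ≡ 20, then 20·34 = 680 ≡ 9, then 9·41 = 369 ≡ 3. So 41^59 ≡ 3 (mod 61).
Hence f⁻¹(41) = 3.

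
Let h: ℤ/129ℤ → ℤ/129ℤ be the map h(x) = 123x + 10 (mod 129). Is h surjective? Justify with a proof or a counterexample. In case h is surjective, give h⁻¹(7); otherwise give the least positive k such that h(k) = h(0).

Since gcd(123, 129) = 3, we have 123x ≡ 0 (mod 3) for all x, so h(x) ≡ 1 (mod 3).
But 0 ≢ 1 (mod 3), so 0 ∈ ℤ/129ℤ has no preimage. Hence h is not surjective.
Since h is not surjective, we find the least positive k with h(k) = h(0): this means 123k ≡ 0 (mod 129), i.e. 129 ∣ 123k. Since gcd(123, 129) = 3, dividing through by 3 this holds exactly when 43 ∣ 41k, and as gcd(41, 43) = 1, exactly when 43 ∣ k.
The smallest positive such k is 43.

43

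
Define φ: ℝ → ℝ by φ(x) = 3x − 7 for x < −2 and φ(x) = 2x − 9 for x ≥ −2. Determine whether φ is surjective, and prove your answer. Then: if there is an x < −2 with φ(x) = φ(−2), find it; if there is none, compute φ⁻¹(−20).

Both pieces are strictly increasing (slopes 3 and 2), so each is injective on its own interval.
The left piece maps (−∞, −2) onto (−∞, −13); the right piece maps [−2, ∞) onto [−13, ∞).
These images together cover ℝ, so φ is surjective.
Because the two images are disjoint, no x < −2 has φ(x) = φ(−2), so we compute φ⁻¹(−20): −20 lies in (−∞, −13), so solve 3x − 7 = −20: x = (−20 + 7)/3 = −13/3.

-13/3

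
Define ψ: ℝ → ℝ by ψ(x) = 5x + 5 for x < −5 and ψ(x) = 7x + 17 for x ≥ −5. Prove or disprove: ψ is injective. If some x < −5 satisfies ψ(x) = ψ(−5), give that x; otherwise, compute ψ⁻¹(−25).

Both pieces are strictly increasing (slopes 5 and 7), so each is injective on its own interval.
The left piece maps (−∞, −5) onto (−∞, −20); the right piece maps [−5, ∞) onto [−18, ∞).
These images are disjoint, so no value is attained by both pieces. Thus ψ is injective.
Because the two images are disjoint, no x < −5 has ψ(x) = ψ(−5), so we compute ψ⁻¹(−25): −25 lies in (−∞, −20), so solve 5x + 5 = −25: x = (−25 − 5)/5 = −6.

-6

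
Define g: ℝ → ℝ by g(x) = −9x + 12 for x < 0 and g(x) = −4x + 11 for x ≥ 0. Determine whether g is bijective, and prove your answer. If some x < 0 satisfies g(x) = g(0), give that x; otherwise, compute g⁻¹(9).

1/2

Both pieces are strictly decreasing (slopes −9 and −4), so each is injective on its own interval.
The left piece maps (−∞, 0) onto (12, ∞); the right piece maps [0, ∞) onto (−∞, 11].
The images leave a gap (12 has no preimage), so g is not surjective, hence not bijective.
Because the two images are disjoint, no x < 0 has g(x) = g(0), so we compute g⁻¹(9): 9 lies in (−∞, 11], so solve −4x + 11 = 9: x = (9 − 11)/(−4) = 1/2.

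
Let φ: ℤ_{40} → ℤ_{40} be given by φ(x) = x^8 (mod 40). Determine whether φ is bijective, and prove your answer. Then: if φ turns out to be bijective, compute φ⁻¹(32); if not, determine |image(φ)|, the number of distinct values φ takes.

4

φ(1) = 1^8 = 1.
φ(3): Repeated squaring mod 40: 3^1 ≡ 3, 3^2 ≡ 3² = 9, 3^4 ≡ 9² = 81 ≡ 1, 3^8 ≡ 1² = 1. So 3^8 ≡ 1 (mod 40).
So φ(1) = φ(3) = 1 while 1 ≠ 3, therefore φ is not injective, hence not bijective.
Since φ is not bijective, we determine |image(φ)|. Computing x^8 mod 40 for each x (by repeated squaring, reducing mod 40 at every step), the values φ(0), φ(1), …, φ(39) are: 0, 1, 16, 1, 16, 25, 16, 1, 16, 1, 0, 1, 16, 1, 16, 25, 16, 1, 16, 1, 0, 1, 16, 1, 16, 25, 16, 1, 16, 1, 0, 1, 16, 1, 16, 25, 16, 1, 16, 1.
The distinct values are {0, 1, 16, 25}; there are 4 of them.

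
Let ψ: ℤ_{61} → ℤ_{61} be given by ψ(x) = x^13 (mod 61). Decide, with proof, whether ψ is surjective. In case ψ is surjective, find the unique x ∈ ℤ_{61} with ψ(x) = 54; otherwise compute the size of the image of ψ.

Since 61 is prime, the nonzero elements of ℤ_{61} form a cyclic group of order 60.
As gcd(13, 60) = 1, raising to the 13th power is a bijection on this group: if a^13 ≡ b^13 then (ab^{−1})^13 = 1, and the only element of order dividing gcd(13, 60) = 1 is 1, so a = b.
With ψ(0) = 0 this makes ψ injective on all of ℤ_{61}, hence bijective (finite equal-size domain and codomain). In particular ψ is surjective.
Since ψ is surjective, we find the preimage of 54. The inverse of x ↦ x^13 on (ℤ_{61})^× is x ↦ x^37, because 13·37 = 481 = 8·60 + 1 ≡ 1 (mod 60) and x^{60} = 1 for x ≠ 0 (Fermat). So ψ⁻¹(54) = 54^37 mod 61.
Repeated squaring mod 61: 54^1 ≡ 54, 54^2 ≡ 54² = 2916 ≡ 49, 54^4 ≡ 49² = 2401 ≡ 22, 54^8 ≡ 22² = 484 ≡ 57, 54^16 ≡ 57² = 3249 ≡ 16, 54^32 ≡ 16² = 256 ≡ 12. Since 37 = 32 + 4 + 1, 54^37 ≡ 12·22·54: 12·22 = 264 ≡ 20, then 20·54 = 1080 ≡ 43. So 54^37 ≡ 43 (mod 61).
Hence ψ⁻¹(54) = 43.

43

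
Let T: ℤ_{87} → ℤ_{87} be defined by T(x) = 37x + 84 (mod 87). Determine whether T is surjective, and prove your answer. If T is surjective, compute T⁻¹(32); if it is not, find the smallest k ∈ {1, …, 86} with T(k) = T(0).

Since gcd(37, 87) = 1, 37 is invertible modulo 87. Euclid's algorithm: 87 = 2·37 + 13, 37 = 2·13 + 11, 13 = 1·11 + 2, 11 = 5·2 + 1; back-substituting gives 1 = 40·37 − 17·87, so 37⁻¹ ≡ 40 (mod 87).
For any y ∈ ℤ_{87}, x = 40(y − 84) mod 87 satisfies T(x) = 37·40(y − 84) + 84 ≡ y (since 37·40 ≡ 1 mod 87). So every y has a preimage.
Hence T is surjective.
Since T is surjective, we find T⁻¹(32): we need 37x ≡ 32 − 84 ≡ 35 (mod 87). Using 37⁻¹ = 40: x ≡ 40·35 = 1400 = 16·87 + 8, so x = 8.
Check: T(8) = 37·8 + 84 = 380 = 4·87 + 32 ≡ 32 (mod 87).

8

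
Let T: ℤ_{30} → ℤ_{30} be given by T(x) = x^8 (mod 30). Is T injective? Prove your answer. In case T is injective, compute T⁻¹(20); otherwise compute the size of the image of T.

8

T(2): Repeated squaring mod 30: 2^1 ≡ 2, 2^2 ≡ 2² = 4, 2^4 ≡ 4² = 16, 2^8 ≡ 16² = 256 ≡ 16. So 2^8 ≡ 16 (mod 30).
T(4): Repeated squaring mod 30: 4^1 ≡ 4, 4^2 ≡ 4² = 16, 4^4 ≡ 16² = 256 ≡ 16, 4^8 ≡ 16² = 256 ≡ 16. So 4^8 ≡ 16 (mod 30).
So T(2) = T(4) = 16 while 2 ≠ 4, so T is not injective.
Since T is not injective, we determine |image(T)|. Computing x^8 mod 30 for each x (by repeated squaring, reducing mod 30 at every step), the values T(0), T(1), …, T(29) are: 0, 1, 16, 21, 16, 25, 6, 1, 16, 21, 10, 1, 6, 1, 16, 15, 16, 1, 6, 1, 10, 21, 16, 1, 6, 25, 16, 21, 16, 1.
The distinct values are {0, 1, 6, 10, 15, 16, 21, 25}; there are 8 of them.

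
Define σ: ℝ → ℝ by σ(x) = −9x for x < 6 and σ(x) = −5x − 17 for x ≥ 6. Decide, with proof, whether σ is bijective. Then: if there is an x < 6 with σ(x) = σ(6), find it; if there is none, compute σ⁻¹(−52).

47/9

Both pieces are strictly decreasing (slopes −9 and −5), so each is injective on its own interval.
The left piece maps (−∞, 6) onto (−54, ∞); the right piece maps [6, ∞) onto (−∞, −47].
These images overlap. In particular σ(6) = −47 (right piece), and solving −9x = −47 on the left piece gives x = 47/9 < 6.
So σ(47/9) = σ(6) with 47/9 ≠ 6, and σ is not injective, hence not bijective. This x = 47/9 is the requested value below 6.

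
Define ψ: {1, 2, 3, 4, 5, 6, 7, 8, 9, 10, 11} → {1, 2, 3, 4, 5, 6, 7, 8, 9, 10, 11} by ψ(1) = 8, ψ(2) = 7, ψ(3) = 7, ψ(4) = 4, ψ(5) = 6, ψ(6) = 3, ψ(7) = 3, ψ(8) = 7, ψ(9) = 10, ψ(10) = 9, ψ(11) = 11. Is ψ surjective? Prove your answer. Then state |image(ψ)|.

No element maps to 1, so ψ is not surjective.
The image of ψ is {3, 4, 6, 7, 8, 9, 10, 11}, which has 8 elements.

8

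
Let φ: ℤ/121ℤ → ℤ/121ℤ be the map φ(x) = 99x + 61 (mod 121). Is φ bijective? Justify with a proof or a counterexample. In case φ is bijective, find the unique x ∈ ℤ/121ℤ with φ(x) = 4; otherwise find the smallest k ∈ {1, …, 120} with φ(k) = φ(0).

11

By definition, φ is injective if φ(x_1) = φ(x_2) implies x_1 = x_2.
We have gcd(99, 121) = 11 > 1. Taking x_1 = 0 and x_2 = 11: φ(0) = 61 and φ(11) = 99·11 + 61 = 1150 ≡ 61 (mod 121).
So φ(0) = φ(11) while 0 ≠ 11, thus φ is not injective, hence not bijective.
Since φ is not bijective, we find the least positive k with φ(k) = φ(0): this means 99k ≡ 0 (mod 121), i.e. 121 ∣ 99k. Since gcd(99, 121) = 11, dividing through by 11 this holds exactly when 11 ∣ 9k, and as gcd(9, 11) = 1, exactly when 11 ∣ k.
The smallest positive such k is 11.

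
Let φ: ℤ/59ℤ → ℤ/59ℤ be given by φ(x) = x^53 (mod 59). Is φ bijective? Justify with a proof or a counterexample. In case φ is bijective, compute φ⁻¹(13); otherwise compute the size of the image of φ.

Since 59 is prime, the nonzero elements of ℤ/59ℤ form a cyclic group of order 58.
As gcd(53, 58) = 1, raising to the 53rd power is a bijection on this group: if x_1^53 ≡ x_2^53 then (x_1x_2^{−1})^53 = 1, and the only element of order dividing gcd(53, 58) = 1 is 1, so x_1 = x_2.
With φ(0) = 0 this makes φ injective on all of ℤ/59ℤ, hence bijective (finite equal-size domain and codomain). In particular φ is bijective.
Since φ is bijective, we find the preimage of 13. The inverse of x ↦ x^53 on (ℤ/59ℤ)^× is x ↦ x^23, because 53·23 = 1219 = 21·58 + 1 ≡ 1 (mod 58) and x^{58} = 1 for x ≠ 0 (Fermat). So φ⁻¹(13) = 13^23 mod 59.
Repeated squaring mod 59: 13^1 ≡ 13, 13^2 ≡ 13² = 169 ≡ 51, 13^4 ≡ 51² = 2601 ≡ 5, 13^8 ≡ 5² = 25, 13^16 ≡ 25² = 625 ≡ 35. Since 23 = 16 + 4 + 2 + 1, 13^23 ≡ 35·5·51·13: 35·5 = 175 ≡ 57, then 57·51 = 2907 ≡ 16, then 16·13 = 208 ≡ 31. So 13^23 ≡ 31 (mod 59).
Hence φ⁻¹(13) = 31.

31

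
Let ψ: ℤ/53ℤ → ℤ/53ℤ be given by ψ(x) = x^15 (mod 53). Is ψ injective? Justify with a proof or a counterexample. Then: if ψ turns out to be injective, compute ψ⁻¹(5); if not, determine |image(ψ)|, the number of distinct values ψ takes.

3

Since 53 is prime, the nonzero elements of ℤ/53ℤ form a cyclic group of order 52.
As gcd(15, 52) = 1, raising to the 15th power is a bijection on this group: if s^15 ≡ t^15 then (st^{−1})^15 = 1, and the only element of order dividing gcd(15, 52) = 1 is 1, so s = t.
With ψ(0) = 0 this makes ψ injective on all of ℤ/53ℤ, hence bijective (finite equal-size domain and codomain). In particular ψ is injective.
Since ψ is injective, we find the preimage of 5. The inverse of x ↦ x^15 on (ℤ/53ℤ)^× is x ↦ x^7, because 15·7 = 105 = 2·52 + 1 ≡ 1 (mod 52) and x^{52} = 1 for x ≠ 0 (Fermat). So ψ⁻¹(5) = 5^7 mod 53.
Repeated squaring mod 53: 5^1 ≡ 5, 5^2 ≡ 5² = 25, 5^4 ≡ 25² = 625 ≡ 42. Since 7 = 4 + 2 + 1, 5^7 ≡ 42·25·5: 42·25 = 1050 ≡ 43, then 43·5 = 215 ≡ 3. So 5^7 ≡ 3 (mod 53).
Hence ψ⁻¹(5) = 3.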